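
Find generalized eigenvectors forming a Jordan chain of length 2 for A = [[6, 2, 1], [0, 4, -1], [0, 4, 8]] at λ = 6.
We seek v_1 ∈ ker((A - 6I)^2) \ ker(A - 6I), then set v_{i+1} = (A - 6I) v_i.

One such chain is v_1 = [[6, -3, 7]]^T, v_2 = [[1, -1, 2]]^T. Check: (A - 6I) v_2 = [[0, 0, 0]]^T = 0.

v_1 = [[6, -3, 7]]^T, v_2 = [[1, -1, 2]]^T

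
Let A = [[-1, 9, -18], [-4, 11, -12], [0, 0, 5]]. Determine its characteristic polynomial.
χ_A(x) = (x - 5)^3

xI - A = [[x + 1, -9, 18], [4, x - 11, 12], [0, 0, x - 5]].

Expanding det(xI - A) along the first row:
det(xI - A) = + (x + 1)·det([[x - 11, 12], [0, x - 5]]) - (-9)·det([[4, 12], [0, x - 5]]) + (18)·det([[4, x - 11], [0, 0]]).

Evaluating gives χ_A(x) = x^3 - 15x^2 + 75x - 125 = (x - 5)^3.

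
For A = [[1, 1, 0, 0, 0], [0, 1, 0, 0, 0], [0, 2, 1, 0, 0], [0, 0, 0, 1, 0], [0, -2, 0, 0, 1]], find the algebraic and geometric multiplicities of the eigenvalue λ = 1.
The characteristic polynomial is (x - 1)^5, so the factor x - 1 appears with exponent 5: the algebraic multiplicity is 5.

rank(A - I) = 1, so the eigenspace has dimension 5 - 1 = 4: the geometric multiplicity is 4.

Since 4 < 5, A is not diagonalizable.

algebraic multiplicity 5, geometric multiplicity 4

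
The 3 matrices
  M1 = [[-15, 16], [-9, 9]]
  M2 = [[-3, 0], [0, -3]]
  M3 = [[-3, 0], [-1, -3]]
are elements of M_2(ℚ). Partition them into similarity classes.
Characteristic polynomials: χ_{M1} = (x + 3)^2, χ_{M2} = (x + 3)^2, χ_{M3} = (x + 3)^2.

{M1, M3}: invariant factors (x + 3)^2.

{M2}: invariant factors x + 3, x + 3.

Matrices are similar if and only if their invariant-factor lists agree; the partition into similarity classes is {M1, M3}, {M2}.

2 classes: {M1, M3}, {M2}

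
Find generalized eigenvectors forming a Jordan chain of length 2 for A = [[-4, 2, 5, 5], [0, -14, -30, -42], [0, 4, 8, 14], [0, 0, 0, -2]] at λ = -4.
v_1 = [[0, 3, -1, 0]]^T, v_2 = [[1, 0, 0, 0]]^T

We seek v_1 ∈ ker((A + 4I)^2) \ ker(A + 4I), then set v_{i+1} = (A + 4I) v_i.

One such chain is v_1 = [[0, 3, -1, 0]]^T, v_2 = [[1, 0, 0, 0]]^T. Check: (A + 4I) v_2 = [[0, 0, 0, 0]]^T = 0.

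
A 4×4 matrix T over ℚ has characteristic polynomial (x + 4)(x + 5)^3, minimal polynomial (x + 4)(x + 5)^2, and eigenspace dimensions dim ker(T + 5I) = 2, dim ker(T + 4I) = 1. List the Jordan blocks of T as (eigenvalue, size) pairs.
Jordan blocks: (-5, 2), (-5, 1), (-4, 1)

λ = -5: algebraic multiplicity 3 (exponent in χ_T), largest block size 2 (exponent in m_T), 2 blocks (geometric multiplicity). These force block sizes [2, 1].
λ = -4: algebraic multiplicity 1 (exponent in χ_T), largest block size 1 (exponent in m_T), 1 block (geometric multiplicity). This forces block sizes [1].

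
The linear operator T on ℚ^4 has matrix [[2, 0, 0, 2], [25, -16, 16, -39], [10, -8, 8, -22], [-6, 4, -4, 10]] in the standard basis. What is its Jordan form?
J = [[0, 0, 0, 0], [0, 0, 0, 0], [0, 0, 2, 1], [0, 0, 0, 2]]

The characteristic polynomial is det(xI - A) = x^2(x - 2)^2, so the eigenvalues are 0 (algebraic multiplicity 2), 2 (algebraic multiplicity 2).

For λ = 0: rank(A) = 2. The eigenspace has dimension 4 - 2 = 2, so there are 2 Jordan blocks; the rank sequence gives block sizes [1, 1].

For λ = 2: rank(A - 2I) = 3, rank((A - 2I)^2) = 2. The eigenspace has dimension 4 - 3 = 1, so there is 1 Jordan block; the rank sequence gives block sizes [2].

Assembling the blocks gives the Jordan form J above.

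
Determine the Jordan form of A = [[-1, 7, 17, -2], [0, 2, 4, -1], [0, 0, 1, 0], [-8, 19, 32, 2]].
The characteristic polynomial is det(xI - A) = (x - 1)^4, so the eigenvalues are 1 (algebraic multiplicity 4).

For λ = 1: rank(A - I) = 2, rank((A - I)^2) = 1, rank((A - I)^3) = 0. The eigenspace has dimension 4 - 2 = 2, so there are 2 Jordan blocks; the rank sequence gives block sizes [3, 1].

Assembling the blocks gives the Jordan form J above.

J = [[1, 1, 0, 0], [0, 1, 1, 0], [0, 0, 1, 0], [0, 0, 0, 1]]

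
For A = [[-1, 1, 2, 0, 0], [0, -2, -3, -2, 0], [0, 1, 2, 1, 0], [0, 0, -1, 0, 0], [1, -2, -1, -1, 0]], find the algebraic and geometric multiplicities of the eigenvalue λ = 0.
The characteristic polynomial is x^4(x + 1), so the factor x appears with exponent 4: the algebraic multiplicity is 4.

rank(A) = 3, so the eigenspace has dimension 5 - 3 = 2: the geometric multiplicity is 2.

Since 2 < 4, A is not diagonalizable.

algebraic multiplicity 4, geometric multiplicity 2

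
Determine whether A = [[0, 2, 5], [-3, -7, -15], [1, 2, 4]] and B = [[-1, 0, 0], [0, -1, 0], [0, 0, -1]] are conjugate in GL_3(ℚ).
No.

Both have characteristic polynomial (x + 1)^3, but the minimal polynomial of A is (x + 1)^2 while the minimal polynomial of B is x + 1. The minimal polynomial is a similarity invariant, so A and B are not similar.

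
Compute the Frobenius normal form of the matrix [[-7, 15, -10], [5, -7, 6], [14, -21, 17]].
R = [[0, 0, 6], [1, 0, -2], [0, 1, 3]]

The invariant factors of A (the non-unit diagonal entries of the Smith normal form of xI - A over ℚ[x]) are (x - 3)(x^2 + 2), each dividing the next. The characteristic polynomial is their product, (x - 3)(x^2 + 2).

The rational canonical form is the block-diagonal matrix of companion matrices C(f_i):
R = [[0, 0, 6], [1, 0, -2], [0, 1, 3]].

Note the characteristic polynomial does not split into linear factors over ℚ, so A has no Jordan form over ℚ; the rational canonical form exists over any field.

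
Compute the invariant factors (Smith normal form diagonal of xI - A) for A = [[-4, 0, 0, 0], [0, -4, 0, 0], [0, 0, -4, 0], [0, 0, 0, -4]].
x + 4, x + 4, x + 4, x + 4

The Jordan structure of A has elementary divisors (x + 4), (x + 4), (x + 4), (x + 4). Arranging the block sizes at each eigenvalue in decreasing order and taking row products gives the invariant factors.

Invariant factors (smallest first, each dividing the next): x + 4, x + 4, x + 4, x + 4.

Check: the last factor x + 4 is the minimal polynomial, and the product (x + 4)^4 is the characteristic polynomial.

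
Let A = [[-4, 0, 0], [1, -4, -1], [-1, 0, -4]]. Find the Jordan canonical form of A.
The characteristic polynomial is det(xI - A) = (x + 4)^3, so the eigenvalues are -4 (algebraic multiplicity 3).

For λ = -4: rank(A + 4I) = 2, rank((A + 4I)^2) = 1, rank((A + 4I)^3) = 0. The eigenspace has dimension 3 - 2 = 1, so there is 1 Jordan block; the rank sequence gives block sizes [3].

Assembling the blocks gives the Jordan form J above.

J = [[-4, 1, 0], [0, -4, 1], [0, 0, -4]]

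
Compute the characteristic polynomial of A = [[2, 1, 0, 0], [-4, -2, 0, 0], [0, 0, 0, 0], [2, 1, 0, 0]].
xI - A = [[x - 2, -1, 0, 0], [4, x + 2, 0, 0], [0, 0, x, 0], [-2, -1, 0, x]].

Expanding det(xI - A) along the first row:
det(xI - A) = + (x - 2)·det([[x + 2, 0, 0], [0, x, 0], [-1, 0, x]]) - (-1)·det([[4, 0, 0], [0, x, 0], [-2, 0, x]]) + (0)·det([[4, x + 2, 0], [0, 0, 0], [-2, -1, x]]) - (0)·det([[4, x + 2, 0], [0, 0, x], [-2, -1, 0]]).

Evaluating gives χ_A(x) = x^4.

χ_A(x) = x^4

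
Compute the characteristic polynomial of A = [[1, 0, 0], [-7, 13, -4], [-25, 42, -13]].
xI - A = [[x - 1, 0, 0], [7, x - 13, 4], [25, -42, x + 13]].

Expanding det(xI - A) along the first row:
det(xI - A) = + (x - 1)·det([[x - 13, 4], [-42, x + 13]]) - (0)·det([[7, 4], [25, x + 13]]) + (0)·det([[7, x - 13], [25, -42]]).

Evaluating gives χ_A(x) = x^3 - x^2 - x + 1 = (x - 1)^2(x + 1).

χ_A(x) = (x - 1)^2(x + 1)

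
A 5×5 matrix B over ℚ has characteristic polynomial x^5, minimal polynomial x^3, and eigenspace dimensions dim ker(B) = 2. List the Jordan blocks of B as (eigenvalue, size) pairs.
λ = 0: algebraic multiplicity 5 (exponent in χ_B), largest block size 3 (exponent in m_B), 2 blocks (geometric multiplicity). These force block sizes [3, 2].

Jordan blocks: (0, 3), (0, 2)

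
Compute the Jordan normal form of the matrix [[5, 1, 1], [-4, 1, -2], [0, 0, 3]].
J = [[3, 1, 0], [0, 3, 0], [0, 0, 3]]

The characteristic polynomial is det(xI - A) = (x - 3)^3, so the eigenvalues are 3 (algebraic multiplicity 3).

For λ = 3: rank(A - 3I) = 1, rank((A - 3I)^2) = 0. The eigenspace has dimension 3 - 1 = 2, so there are 2 Jordan blocks; the rank sequence gives block sizes [2, 1].

Assembling the blocks gives the Jordan form J above.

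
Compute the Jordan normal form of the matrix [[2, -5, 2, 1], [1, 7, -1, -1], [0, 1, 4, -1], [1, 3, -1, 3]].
J = [[4, 1, 0, 0], [0, 4, 0, 0], [0, 0, 4, 1], [0, 0, 0, 4]]

The characteristic polynomial is det(xI - A) = (x - 4)^4, so the eigenvalues are 4 (algebraic multiplicity 4).

For λ = 4: rank(A - 4I) = 2, rank((A - 4I)^2) = 0. The eigenspace has dimension 4 - 2 = 2, so there are 2 Jordan blocks; the rank sequence gives block sizes [2, 2].

Assembling the blocks gives the Jordan form J above.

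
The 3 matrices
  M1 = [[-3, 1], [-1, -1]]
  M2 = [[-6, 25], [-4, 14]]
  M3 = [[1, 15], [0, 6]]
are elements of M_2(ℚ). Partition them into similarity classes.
3 classes: {M1}, {M2}, {M3}

Characteristic polynomials: χ_{M1} = (x + 2)^2, χ_{M2} = (x - 4)^2, χ_{M3} = (x - 6)(x - 1).

{M1}: invariant factors (x + 2)^2.

{M2}: invariant factors (x - 4)^2.

{M3}: invariant factors (x - 6)(x - 1).

Matrices are similar if and only if their invariant-factor lists agree; the partition into similarity classes is {M1}, {M2}, {M3}.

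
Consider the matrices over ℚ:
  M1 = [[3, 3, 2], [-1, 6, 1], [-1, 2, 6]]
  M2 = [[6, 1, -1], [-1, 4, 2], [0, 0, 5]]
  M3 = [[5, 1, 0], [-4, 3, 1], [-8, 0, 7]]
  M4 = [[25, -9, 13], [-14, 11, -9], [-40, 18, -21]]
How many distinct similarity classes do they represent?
Characteristic polynomials: χ_{M1} = (x - 5)^3, χ_{M2} = (x - 5)^3, χ_{M3} = (x - 5)^3, χ_{M4} = (x - 5)^3.

{M1, M2, M3, M4}: invariant factors (x - 5)^3.

Matrices are similar if and only if their invariant-factor lists agree; the partition into similarity classes is {M1, M2, M3, M4}.

1 class: {M1, M2, M3, M4}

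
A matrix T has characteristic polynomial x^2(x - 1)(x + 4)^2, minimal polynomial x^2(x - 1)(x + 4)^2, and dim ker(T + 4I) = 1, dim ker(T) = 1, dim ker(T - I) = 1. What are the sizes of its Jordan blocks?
λ = -4: algebraic multiplicity 2 (exponent in χ_T), largest block size 2 (exponent in m_T), 1 block (geometric multiplicity). This forces block sizes [2].
λ = 0: algebraic multiplicity 2 (exponent in χ_T), largest block size 2 (exponent in m_T), 1 block (geometric multiplicity). This forces block sizes [2].
λ = 1: algebraic multiplicity 1 (exponent in χ_T), largest block size 1 (exponent in m_T), 1 block (geometric multiplicity). This forces block sizes [1].

Jordan blocks: (-4, 2), (0, 2), (1, 1)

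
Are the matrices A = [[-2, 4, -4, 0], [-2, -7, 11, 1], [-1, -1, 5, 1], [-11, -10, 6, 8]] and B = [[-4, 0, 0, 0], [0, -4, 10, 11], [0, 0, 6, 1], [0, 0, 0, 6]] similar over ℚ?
No.

Both have characteristic polynomial (x - 6)^2(x + 4)^2, but the minimal polynomial of A is (x - 6)^2(x + 4)^2 while the minimal polynomial of B is (x - 6)^2(x + 4). The minimal polynomial is a similarity invariant, so A and B are not similar.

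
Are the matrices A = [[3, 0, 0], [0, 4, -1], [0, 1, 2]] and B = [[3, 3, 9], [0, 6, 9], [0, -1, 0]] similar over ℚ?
Yes.

Two matrices over a field are similar if and only if they have the same invariant factors.

Both A and B have characteristic polynomial (x - 3)^3 and minimal polynomial (x - 3)^2. Computing further, both have invariant factors x - 3, (x - 3)^2. Hence A and B are similar.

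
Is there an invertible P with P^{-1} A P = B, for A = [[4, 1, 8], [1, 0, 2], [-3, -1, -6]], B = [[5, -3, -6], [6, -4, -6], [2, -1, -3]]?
No.

Both have characteristic polynomial x(x + 1)^2, but the minimal polynomial of A is x(x + 1)^2 while the minimal polynomial of B is x(x + 1). The minimal polynomial is a similarity invariant, so A and B are not similar.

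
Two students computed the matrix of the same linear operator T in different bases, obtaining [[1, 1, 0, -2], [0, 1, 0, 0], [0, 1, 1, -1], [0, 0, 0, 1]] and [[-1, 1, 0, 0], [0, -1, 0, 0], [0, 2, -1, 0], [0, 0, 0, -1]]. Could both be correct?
No.

trace(A) = 4 but trace(B) = -4. The trace is a similarity invariant, so A and B are not similar.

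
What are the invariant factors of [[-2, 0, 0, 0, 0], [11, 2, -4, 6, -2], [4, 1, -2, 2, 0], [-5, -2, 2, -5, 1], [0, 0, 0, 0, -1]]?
(x + 1)^2(x + 2)^3

The Jordan structure of A has elementary divisors (x + 2)^3, (x + 1)^2. Arranging the block sizes at each eigenvalue in decreasing order and taking row products gives the invariant factors.

Invariant factors (smallest first, each dividing the next): (x + 1)^2(x + 2)^3.

Check: the last factor (x + 1)^2(x + 2)^3 is the minimal polynomial, and the product (x + 1)^2(x + 2)^3 is the characteristic polynomial.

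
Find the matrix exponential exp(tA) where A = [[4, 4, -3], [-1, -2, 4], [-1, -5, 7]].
e^{tA} = [[(t + 1)*e^{3*t}, t*(8 - t)*e^{3*t}/2, t*(t - 6)*e^{3*t}/2], [-t*e^{3*t}, (t^2 - 10*t + 2)*e^{3*t}/2, t*(8 - t)*e^{3*t}/2], [-t*e^{3*t}, t*(t - 10)*e^{3*t}/2, (-t^2 + 8*t + 2)*e^{3*t}/2]]

A has Jordan form J = [[3, 1, 0], [0, 3, 1], [0, 0, 3]] with A = PJP^{-1}, so e^{tA} = P e^{tJ} P^{-1}.

For a Jordan block J_k(λ), e^{tJ_k(λ)} = e^{λt} · (I + tN + t^2 N^2/2! + ... + t^{k-1} N^{k-1}/(k-1)!) where N is the nilpotent superdiagonal part.

Assembling the blocks and conjugating back gives the entries of e^{tA} as shown above.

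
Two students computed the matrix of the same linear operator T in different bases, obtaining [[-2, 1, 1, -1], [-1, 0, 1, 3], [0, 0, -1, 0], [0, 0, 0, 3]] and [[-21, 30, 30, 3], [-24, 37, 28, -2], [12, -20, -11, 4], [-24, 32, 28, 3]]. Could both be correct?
No.

trace(A) = 0 but trace(B) = 8. The trace is a similarity invariant, so A and B are not similar.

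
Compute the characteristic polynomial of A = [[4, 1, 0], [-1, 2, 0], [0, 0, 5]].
χ_A(x) = (x - 5)(x - 3)^2

xI - A = [[x - 4, -1, 0], [1, x - 2, 0], [0, 0, x - 5]].

Expanding det(xI - A) along the first row:
det(xI - A) = + (x - 4)·det([[x - 2, 0], [0, x - 5]]) - (-1)·det([[1, 0], [0, x - 5]]) + (0)·det([[1, x - 2], [0, 0]]).

Evaluating gives χ_A(x) = x^3 - 11x^2 + 39x - 45 = (x - 5)(x - 3)^2.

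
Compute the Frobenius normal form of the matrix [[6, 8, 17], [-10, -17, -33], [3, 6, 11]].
The invariant factors of A (the non-unit diagonal entries of the Smith normal form of xI - A over ℚ[x]) are x^3 + 4x - 1, each dividing the next. The characteristic polynomial is their product, x^3 + 4x - 1.

The rational canonical form is the block-diagonal matrix of companion matrices C(f_i):
R = [[0, 0, 1], [1, 0, -4], [0, 1, 0]].

Note the characteristic polynomial does not split into linear factors over ℚ, so A has no Jordan form over ℚ; the rational canonical form exists over any field.

R = [[0, 0, 1], [1, 0, -4], [0, 1, 0]]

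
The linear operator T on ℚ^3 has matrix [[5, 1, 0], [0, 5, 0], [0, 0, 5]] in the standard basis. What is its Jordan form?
J = [[5, 1, 0], [0, 5, 0], [0, 0, 5]]

The characteristic polynomial is det(xI - A) = (x - 5)^3, so the eigenvalues are 5 (algebraic multiplicity 3).

For λ = 5: rank(A - 5I) = 1, rank((A - 5I)^2) = 0. The eigenspace has dimension 3 - 1 = 2, so there are 2 Jordan blocks; the rank sequence gives block sizes [2, 1].

Assembling the blocks gives the Jordan form J above.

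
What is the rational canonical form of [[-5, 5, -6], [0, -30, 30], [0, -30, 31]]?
R = [[-5, 0, 0], [0, 0, 30], [0, 1, 1]]

The invariant factors of A (the non-unit diagonal entries of the Smith normal form of xI - A over ℚ[x]) are x + 5, (x - 6)(x + 5), each dividing the next. The characteristic polynomial is their product, (x - 6)(x + 5)^2.

The rational canonical form is the block-diagonal matrix of companion matrices C(f_i):
R = [[-5, 0, 0], [0, 0, 30], [0, 1, 1]].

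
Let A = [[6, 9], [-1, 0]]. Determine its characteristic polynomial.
χ_A(x) = (x - 3)^2

xI - A = [[x - 6, -9], [1, x]].

Expanding det(xI - A) along the first row:
det(xI - A) = + (x - 6)·det([[x]]) - (-9)·det([[1]]).

Evaluating gives χ_A(x) = x^2 - 6x + 9 = (x - 3)^2.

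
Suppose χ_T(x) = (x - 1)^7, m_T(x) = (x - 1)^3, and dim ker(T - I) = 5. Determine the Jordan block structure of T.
λ = 1: algebraic multiplicity 7 (exponent in χ_T), largest block size 3 (exponent in m_T), 5 blocks (geometric multiplicity). These force block sizes [3, 1, 1, 1, 1].

Jordan blocks: (1, 3), (1, 1), (1, 1), (1, 1), (1, 1)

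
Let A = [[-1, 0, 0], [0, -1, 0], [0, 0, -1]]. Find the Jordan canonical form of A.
J = [[-1, 0, 0], [0, -1, 0], [0, 0, -1]]

The characteristic polynomial is det(xI - A) = (x + 1)^3, so the eigenvalues are -1 (algebraic multiplicity 3).

For λ = -1: rank(A + I) = 0. The eigenspace has dimension 3 - 0 = 3, so there are 3 Jordan blocks; the rank sequence gives block sizes [1, 1, 1].

Assembling the blocks gives the Jordan form J above.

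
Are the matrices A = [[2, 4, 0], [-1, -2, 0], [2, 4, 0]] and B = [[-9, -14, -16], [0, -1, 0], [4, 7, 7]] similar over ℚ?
No.

trace(A) = 0 but trace(B) = -3. The trace is a similarity invariant, so A and B are not similar.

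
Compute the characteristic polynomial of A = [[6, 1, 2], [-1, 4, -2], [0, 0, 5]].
xI - A = [[x - 6, -1, -2], [1, x - 4, 2], [0, 0, x - 5]].

Expanding det(xI - A) along the first row:
det(xI - A) = + (x - 6)·det([[x - 4, 2], [0, x - 5]]) - (-1)·det([[1, 2], [0, x - 5]]) + (-2)·det([[1, x - 4], [0, 0]]).

Evaluating gives χ_A(x) = x^3 - 15x^2 + 75x - 125 = (x - 5)^3.

χ_A(x) = (x - 5)^3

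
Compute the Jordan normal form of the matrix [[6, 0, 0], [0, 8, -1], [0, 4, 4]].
The characteristic polynomial is det(xI - A) = (x - 6)^3, so the eigenvalues are 6 (algebraic multiplicity 3).

For λ = 6: rank(A - 6I) = 1, rank((A - 6I)^2) = 0. The eigenspace has dimension 3 - 1 = 2, so there are 2 Jordan blocks; the rank sequence gives block sizes [2, 1].

Assembling the blocks gives the Jordan form J above.

J = [[6, 1, 0], [0, 6, 0], [0, 0, 6]]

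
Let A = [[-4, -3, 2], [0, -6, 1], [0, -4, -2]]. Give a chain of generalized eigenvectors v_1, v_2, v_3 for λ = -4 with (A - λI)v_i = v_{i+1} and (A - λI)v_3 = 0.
We seek v_1 ∈ ker((A + 4I)^3) \ ker((A + 4I)^2), then set v_{i+1} = (A + 4I) v_i.

One such chain is v_1 = [[0, -3, -5]]^T, v_2 = [[-1, 1, 2]]^T, v_3 = [[1, 0, 0]]^T. Check: (A + 4I) v_3 = [[0, 0, 0]]^T = 0.

v_1 = [[0, -3, -5]]^T, v_2 = [[-1, 1, 2]]^T, v_3 = [[1, 0, 0]]^T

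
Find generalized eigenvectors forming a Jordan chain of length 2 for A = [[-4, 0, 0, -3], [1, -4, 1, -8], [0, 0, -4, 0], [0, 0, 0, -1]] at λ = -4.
v_1 = [[1, 0, 0, 0]]^T, v_2 = [[0, 1, 0, 0]]^T

We seek v_1 ∈ ker((A + 4I)^2) \ ker(A + 4I), then set v_{i+1} = (A + 4I) v_i.

One such chain is v_1 = [[1, 0, 0, 0]]^T, v_2 = [[0, 1, 0, 0]]^T. Check: (A + 4I) v_2 = [[0, 0, 0, 0]]^T = 0.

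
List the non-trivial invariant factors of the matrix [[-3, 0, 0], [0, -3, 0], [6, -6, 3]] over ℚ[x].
The Jordan structure of A has elementary divisors (x + 3), (x + 3), (x - 3). Arranging the block sizes at each eigenvalue in decreasing order and taking row products gives the invariant factors.

Invariant factors (smallest first, each dividing the next): x + 3, (x - 3)(x + 3).

Check: the last factor (x - 3)(x + 3) is the minimal polynomial, and the product (x - 3)(x + 3)^2 is the characteristic polynomial.

x + 3, (x - 3)(x + 3)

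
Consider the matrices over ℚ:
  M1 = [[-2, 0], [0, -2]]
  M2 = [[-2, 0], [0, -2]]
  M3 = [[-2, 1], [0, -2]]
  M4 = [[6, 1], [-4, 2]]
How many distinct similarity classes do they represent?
Characteristic polynomials: χ_{M1} = (x + 2)^2, χ_{M2} = (x + 2)^2, χ_{M3} = (x + 2)^2, χ_{M4} = (x - 4)^2.

{M1, M2}: invariant factors x + 2, x + 2.

{M3}: invariant factors (x + 2)^2.

{M4}: invariant factors (x - 4)^2.

Matrices are similar if and only if their invariant-factor lists agree; the partition into similarity classes is {M1, M2}, {M3}, {M4}.

3 classes: {M1, M2}, {M3}, {M4}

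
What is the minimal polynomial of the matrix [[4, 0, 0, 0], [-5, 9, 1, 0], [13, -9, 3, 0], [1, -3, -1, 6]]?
The characteristic polynomial factors as (x - 6)^3(x - 4). The minimal polynomial is ∏(x - λ)^{k_λ} where k_λ is the size of the largest Jordan block at λ.

For λ = 4: rank(A - 4I) = 3, and the largest Jordan block has size 1 (the smallest k with rank((A - 4I)^k) = rank((A - 4I)^(k+1))).
For λ = 6: rank(A - 6I) = 2, and the largest Jordan block has size 2 (the smallest k with rank((A - 6I)^k) = rank((A - 6I)^(k+1))).

So m_A(x) = (x - 6)^2(x - 4).

m_A(x) = (x - 6)^2(x - 4)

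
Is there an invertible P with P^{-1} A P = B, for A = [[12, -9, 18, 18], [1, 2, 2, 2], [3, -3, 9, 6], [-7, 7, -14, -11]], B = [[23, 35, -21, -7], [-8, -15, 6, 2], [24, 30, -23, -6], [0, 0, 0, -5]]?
No.

trace(A) = 12 but trace(B) = -20. The trace is a similarity invariant, so A and B are not similar.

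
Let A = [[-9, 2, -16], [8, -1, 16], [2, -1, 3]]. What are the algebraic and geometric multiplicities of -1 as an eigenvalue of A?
algebraic multiplicity 2, geometric multiplicity 1

The characteristic polynomial is (x + 1)^2(x + 5), so the factor x + 1 appears with exponent 2: the algebraic multiplicity is 2.

rank(A + I) = 2, so the eigenspace has dimension 3 - 2 = 1: the geometric multiplicity is 1.

Since 1 < 2, A is not diagonalizable.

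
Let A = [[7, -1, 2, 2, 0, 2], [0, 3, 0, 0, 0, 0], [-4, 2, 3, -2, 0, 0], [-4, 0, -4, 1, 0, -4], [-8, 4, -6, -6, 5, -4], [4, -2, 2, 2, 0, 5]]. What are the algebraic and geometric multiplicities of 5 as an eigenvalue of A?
The characteristic polynomial is (x - 5)^3(x - 3)^3, so the factor x - 5 appears with exponent 3: the algebraic multiplicity is 3.

rank(A - 5I) = 3, so the eigenspace has dimension 6 - 3 = 3: the geometric multiplicity is 3.

algebraic multiplicity 3, geometric multiplicity 3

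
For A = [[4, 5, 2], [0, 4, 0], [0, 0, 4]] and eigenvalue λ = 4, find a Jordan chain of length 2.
We seek v_1 ∈ ker((A - 4I)^2) \ ker(A - 4I), then set v_{i+1} = (A - 4I) v_i.

One such chain is v_1 = [[2, 1, -2]]^T, v_2 = [[1, 0, 0]]^T. Check: (A - 4I) v_2 = [[0, 0, 0]]^T = 0.

v_1 = [[2, 1, -2]]^T, v_2 = [[1, 0, 0]]^T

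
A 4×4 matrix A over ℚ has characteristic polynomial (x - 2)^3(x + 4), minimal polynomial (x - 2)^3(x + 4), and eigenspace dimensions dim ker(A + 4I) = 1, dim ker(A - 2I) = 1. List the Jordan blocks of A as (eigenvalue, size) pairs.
λ = -4: algebraic multiplicity 1 (exponent in χ_A), largest block size 1 (exponent in m_A), 1 block (geometric multiplicity). This forces block sizes [1].
λ = 2: algebraic multiplicity 3 (exponent in χ_A), largest block size 3 (exponent in m_A), 1 block (geometric multiplicity). This forces block sizes [3].

Jordan blocks: (-4, 1), (2, 3)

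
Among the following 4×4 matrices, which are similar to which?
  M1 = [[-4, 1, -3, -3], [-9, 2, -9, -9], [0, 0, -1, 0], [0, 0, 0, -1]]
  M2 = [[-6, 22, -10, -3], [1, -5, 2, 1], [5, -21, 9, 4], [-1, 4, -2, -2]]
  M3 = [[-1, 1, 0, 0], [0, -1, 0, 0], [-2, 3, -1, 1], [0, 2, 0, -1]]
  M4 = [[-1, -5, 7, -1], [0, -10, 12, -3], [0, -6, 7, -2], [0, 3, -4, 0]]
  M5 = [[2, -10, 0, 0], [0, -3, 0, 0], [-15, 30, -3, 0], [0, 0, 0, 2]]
3 classes: {M1}, {M2, M3, M4}, {M5}

Characteristic polynomials: χ_{M1} = (x + 1)^4, χ_{M2} = (x + 1)^4, χ_{M3} = (x + 1)^4, χ_{M4} = (x + 1)^4, χ_{M5} = (x - 2)^2(x + 3)^2.

{M1}: invariant factors x + 1, x + 1, (x + 1)^2.

{M2, M3, M4}: invariant factors (x + 1)^2, (x + 1)^2.

{M5}: invariant factors (x - 2)(x + 3), (x - 2)(x + 3).

Matrices are similar if and only if their invariant-factor lists agree; the partition into similarity classes is {M1}, {M2, M3, M4}, {M5}.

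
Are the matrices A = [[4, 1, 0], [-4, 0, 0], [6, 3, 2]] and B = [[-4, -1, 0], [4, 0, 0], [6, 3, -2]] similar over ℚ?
trace(A) = 6 but trace(B) = -6. The trace is a similarity invariant, so A and B are not similar.

No.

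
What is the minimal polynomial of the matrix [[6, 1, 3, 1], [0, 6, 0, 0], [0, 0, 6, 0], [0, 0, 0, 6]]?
m_A(x) = (x - 6)^2

The characteristic polynomial factors as (x - 6)^4. The minimal polynomial is ∏(x - λ)^{k_λ} where k_λ is the size of the largest Jordan block at λ.

For λ = 6: rank(A - 6I) = 1, and the largest Jordan block has size 2 (the smallest k with rank((A - 6I)^k) = rank((A - 6I)^(k+1))).

So m_A(x) = (x - 6)^2.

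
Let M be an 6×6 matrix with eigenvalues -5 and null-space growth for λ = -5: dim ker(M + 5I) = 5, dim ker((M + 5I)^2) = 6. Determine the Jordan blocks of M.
λ = -5: successive nullity increments [5, 1] count blocks of size ≥ k; block sizes are [2, 1, 1, 1, 1].

Jordan blocks: (-5, 2), (-5, 1), (-5, 1), (-5, 1), (-5, 1)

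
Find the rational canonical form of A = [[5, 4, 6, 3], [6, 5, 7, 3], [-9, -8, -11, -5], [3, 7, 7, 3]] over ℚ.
R = [[0, 0, 0, -1], [1, 0, 0, 2], [0, 1, 0, -3], [0, 0, 1, 2]]

The invariant factors of A (the non-unit diagonal entries of the Smith normal form of xI - A over ℚ[x]) are (x^2 - x + 1)^2, each dividing the next. The characteristic polynomial is their product, (x^2 - x + 1)^2.

The rational canonical form is the block-diagonal matrix of companion matrices C(f_i):
R = [[0, 0, 0, -1], [1, 0, 0, 2], [0, 1, 0, -3], [0, 0, 1, 2]].

Note the characteristic polynomial does not split into linear factors over ℚ, so A has no Jordan form over ℚ; the rational canonical form exists over any field.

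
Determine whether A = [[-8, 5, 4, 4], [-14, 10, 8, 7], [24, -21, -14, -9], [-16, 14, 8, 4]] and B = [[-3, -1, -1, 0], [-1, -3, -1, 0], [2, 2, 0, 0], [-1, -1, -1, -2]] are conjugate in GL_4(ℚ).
No.

Both have characteristic polynomial (x + 2)^4, but the minimal polynomial of A is (x + 2)^3 while the minimal polynomial of B is (x + 2)^2. The minimal polynomial is a similarity invariant, so A and B are not similar.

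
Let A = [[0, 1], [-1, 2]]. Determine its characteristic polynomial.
χ_A(x) = (x - 1)^2

xI - A = [[x, -1], [1, x - 2]].

Expanding det(xI - A) along the first row:
det(xI - A) = + (x)·det([[x - 2]]) - (-1)·det([[1]]).

Evaluating gives χ_A(x) = x^2 - 2x + 1 = (x - 1)^2.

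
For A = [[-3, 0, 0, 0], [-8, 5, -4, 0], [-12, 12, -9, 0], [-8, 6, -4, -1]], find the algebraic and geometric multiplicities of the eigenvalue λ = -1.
algebraic multiplicity 2, geometric multiplicity 2

The characteristic polynomial is (x + 1)^2(x + 3)^2, so the factor x + 1 appears with exponent 2: the algebraic multiplicity is 2.

rank(A + I) = 2, so the eigenspace has dimension 4 - 2 = 2: the geometric multiplicity is 2.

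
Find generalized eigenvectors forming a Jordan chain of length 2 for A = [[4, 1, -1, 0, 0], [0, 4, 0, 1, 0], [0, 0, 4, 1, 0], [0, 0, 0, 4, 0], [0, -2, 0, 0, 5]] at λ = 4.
We seek v_1 ∈ ker((A - 4I)^2) \ ker(A - 4I), then set v_{i+1} = (A - 4I) v_i.

One such chain is v_1 = [[0, 1, 0, 0, 2]]^T, v_2 = [[1, 0, 0, 0, 0]]^T. Check: (A - 4I) v_2 = [[0, 0, 0, 0, 0]]^T = 0.

v_1 = [[0, 1, 0, 0, 2]]^T, v_2 = [[1, 0, 0, 0, 0]]^T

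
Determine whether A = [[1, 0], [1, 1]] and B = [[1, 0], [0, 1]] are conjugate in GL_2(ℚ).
Both have characteristic polynomial (x - 1)^2, but the minimal polynomial of A is (x - 1)^2 while the minimal polynomial of B is x - 1. The minimal polynomial is a similarity invariant, so A and B are not similar.

No.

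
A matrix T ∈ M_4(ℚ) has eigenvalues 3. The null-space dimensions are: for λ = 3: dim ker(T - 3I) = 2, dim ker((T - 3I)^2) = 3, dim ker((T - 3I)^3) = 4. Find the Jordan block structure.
λ = 3: successive nullity increments [2, 1, 1] count blocks of size ≥ k; block sizes are [3, 1].

Jordan blocks: (3, 3), (3, 1)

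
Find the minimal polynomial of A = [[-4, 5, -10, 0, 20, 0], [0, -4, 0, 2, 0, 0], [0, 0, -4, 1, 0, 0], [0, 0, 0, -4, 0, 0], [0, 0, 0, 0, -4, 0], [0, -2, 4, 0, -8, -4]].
m_A(x) = (x + 4)^2

The characteristic polynomial factors as (x + 4)^6. The minimal polynomial is ∏(x - λ)^{k_λ} where k_λ is the size of the largest Jordan block at λ.

For λ = -4: rank(A + 4I) = 2, and the largest Jordan block has size 2 (the smallest k with rank((A + 4I)^k) = rank((A + 4I)^(k+1))).

So m_A(x) = (x + 4)^2.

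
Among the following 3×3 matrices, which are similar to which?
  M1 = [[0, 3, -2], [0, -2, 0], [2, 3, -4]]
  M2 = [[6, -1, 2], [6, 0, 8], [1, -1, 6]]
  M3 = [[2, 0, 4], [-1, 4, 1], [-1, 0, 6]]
2 classes: {M1}, {M2, M3}

Characteristic polynomials: χ_{M1} = (x + 2)^3, χ_{M2} = (x - 4)^3, χ_{M3} = (x - 4)^3.

{M1}: invariant factors x + 2, (x + 2)^2.

{M2, M3}: invariant factors (x - 4)^3.

Matrices are similar if and only if their invariant-factor lists agree; the partition into similarity classes is {M1}, {M2, M3}.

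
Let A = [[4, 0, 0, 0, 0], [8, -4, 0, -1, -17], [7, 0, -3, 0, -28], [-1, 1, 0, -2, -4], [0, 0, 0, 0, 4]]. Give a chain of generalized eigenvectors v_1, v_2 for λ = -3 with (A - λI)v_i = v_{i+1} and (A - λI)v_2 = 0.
We seek v_1 ∈ ker((A + 3I)^2) \ ker(A + 3I), then set v_{i+1} = (A + 3I) v_i.

One such chain is v_1 = [[0, 1, 1, 0, 0]]^T, v_2 = [[0, -1, 0, 1, 0]]^T. Check: (A + 3I) v_2 = [[0, 0, 0, 0, 0]]^T = 0.

v_1 = [[0, 1, 1, 0, 0]]^T, v_2 = [[0, -1, 0, 1, 0]]^T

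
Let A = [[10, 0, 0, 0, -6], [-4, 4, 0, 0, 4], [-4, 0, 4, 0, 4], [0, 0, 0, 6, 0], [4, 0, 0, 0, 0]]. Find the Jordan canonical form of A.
J = [[4, 0, 0, 0, 0], [0, 4, 0, 0, 0], [0, 0, 4, 0, 0], [0, 0, 0, 6, 0], [0, 0, 0, 0, 6]]

The characteristic polynomial is det(xI - A) = (x - 6)^2(x - 4)^3, so the eigenvalues are 4 (algebraic multiplicity 3), 6 (algebraic multiplicity 2).

For λ = 4: rank(A - 4I) = 2. The eigenspace has dimension 5 - 2 = 3, so there are 3 Jordan blocks; the rank sequence gives block sizes [1, 1, 1].

For λ = 6: rank(A - 6I) = 3. The eigenspace has dimension 5 - 3 = 2, so there are 2 Jordan blocks; the rank sequence gives block sizes [1, 1].

Assembling the blocks gives the Jordan form J above.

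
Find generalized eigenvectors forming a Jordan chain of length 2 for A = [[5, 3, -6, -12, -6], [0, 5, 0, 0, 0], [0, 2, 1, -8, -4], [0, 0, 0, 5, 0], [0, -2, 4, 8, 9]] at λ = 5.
v_1 = [[1, 1, 1, 0, 0]]^T, v_2 = [[-3, 0, -2, 0, 2]]^T

We seek v_1 ∈ ker((A - 5I)^2) \ ker(A - 5I), then set v_{i+1} = (A - 5I) v_i.

One such chain is v_1 = [[1, 1, 1, 0, 0]]^T, v_2 = [[-3, 0, -2, 0, 2]]^T. Check: (A - 5I) v_2 = [[0, 0, 0, 0, 0]]^T = 0.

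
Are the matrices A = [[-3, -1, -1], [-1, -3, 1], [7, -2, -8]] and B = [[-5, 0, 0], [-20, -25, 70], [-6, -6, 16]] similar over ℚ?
No.

Both have characteristic polynomial (x + 4)(x + 5)^2, but the minimal polynomial of A is (x + 4)(x + 5)^2 while the minimal polynomial of B is (x + 4)(x + 5). The minimal polynomial is a similarity invariant, so A and B are not similar.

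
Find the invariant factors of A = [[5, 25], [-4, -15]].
The Jordan structure of A has elementary divisors (x + 5)^2. Arranging the block sizes at each eigenvalue in decreasing order and taking row products gives the invariant factors.

Invariant factors (smallest first, each dividing the next): (x + 5)^2.

Check: the last factor (x + 5)^2 is the minimal polynomial, and the product (x + 5)^2 is the characteristic polynomial.

(x + 5)^2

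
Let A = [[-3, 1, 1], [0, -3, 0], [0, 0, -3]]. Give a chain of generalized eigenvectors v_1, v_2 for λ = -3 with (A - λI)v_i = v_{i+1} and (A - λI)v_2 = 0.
v_1 = [[0, 0, 1]]^T, v_2 = [[1, 0, 0]]^T

We seek v_1 ∈ ker((A + 3I)^2) \ ker(A + 3I), then set v_{i+1} = (A + 3I) v_i.

One such chain is v_1 = [[0, 0, 1]]^T, v_2 = [[1, 0, 0]]^T. Check: (A + 3I) v_2 = [[0, 0, 0]]^T = 0.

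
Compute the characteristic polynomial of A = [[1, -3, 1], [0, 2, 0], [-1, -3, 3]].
xI - A = [[x - 1, 3, -1], [0, x - 2, 0], [1, 3, x - 3]].

Expanding det(xI - A) along the first row:
det(xI - A) = + (x - 1)·det([[x - 2, 0], [3, x - 3]]) - (3)·det([[0, 0], [1, x - 3]]) + (-1)·det([[0, x - 2], [1, 3]]).

Evaluating gives χ_A(x) = x^3 - 6x^2 + 12x - 8 = (x - 2)^3.

χ_A(x) = (x - 2)^3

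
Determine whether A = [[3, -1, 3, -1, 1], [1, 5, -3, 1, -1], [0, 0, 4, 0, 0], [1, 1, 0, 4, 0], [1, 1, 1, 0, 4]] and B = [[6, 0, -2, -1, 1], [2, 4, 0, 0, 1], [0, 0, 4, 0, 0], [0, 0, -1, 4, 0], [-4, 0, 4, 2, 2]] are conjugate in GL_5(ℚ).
Two matrices over a field are similar if and only if they have the same invariant factors.

Both A and B have characteristic polynomial (x - 4)^5 and minimal polynomial (x - 4)^3. Computing further, both have invariant factors (x - 4)^2, (x - 4)^3. Hence A and B are similar.

Yes.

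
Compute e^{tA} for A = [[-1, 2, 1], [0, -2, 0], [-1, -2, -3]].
A has Jordan form J = [[-2, 1, 0], [0, -2, 0], [0, 0, -2]] with A = PJP^{-1}, so e^{tA} = P e^{tJ} P^{-1}.

For a Jordan block J_k(λ), e^{tJ_k(λ)} = e^{λt} · (I + tN + t^2 N^2/2! + ... + t^{k-1} N^{k-1}/(k-1)!) where N is the nilpotent superdiagonal part.

Assembling the blocks and conjugating back gives the entries of e^{tA} as shown above.

e^{tA} = [[(t + 1)*e^{-2*t}, 2*t*e^{-2*t}, t*e^{-2*t}], [0, e^{-2*t}, 0], [-t*e^{-2*t}, -2*t*e^{-2*t}, (1 - t)*e^{-2*t}]]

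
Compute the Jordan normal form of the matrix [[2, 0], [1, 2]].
The characteristic polynomial is det(xI - A) = (x - 2)^2, so the eigenvalues are 2 (algebraic multiplicity 2).

For λ = 2: rank(A - 2I) = 1, rank((A - 2I)^2) = 0. The eigenspace has dimension 2 - 1 = 1, so there is 1 Jordan block; the rank sequence gives block sizes [2].

Assembling the blocks gives the Jordan form J above.

J = [[2, 1], [0, 2]]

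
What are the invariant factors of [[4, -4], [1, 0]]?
The Jordan structure of A has elementary divisors (x - 2)^2. Arranging the block sizes at each eigenvalue in decreasing order and taking row products gives the invariant factors.

Invariant factors (smallest first, each dividing the next): (x - 2)^2.

Check: the last factor (x - 2)^2 is the minimal polynomial, and the product (x - 2)^2 is the characteristic polynomial.

(x - 2)^2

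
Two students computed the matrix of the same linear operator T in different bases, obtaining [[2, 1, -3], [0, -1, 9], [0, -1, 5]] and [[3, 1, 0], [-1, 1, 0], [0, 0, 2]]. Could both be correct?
Yes.

Two matrices over a field are similar if and only if they have the same invariant factors.

Both A and B have characteristic polynomial (x - 2)^3 and minimal polynomial (x - 2)^2. Computing further, both have invariant factors x - 2, (x - 2)^2. Hence A and B are similar.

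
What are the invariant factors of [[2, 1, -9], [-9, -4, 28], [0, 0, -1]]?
(x + 1)^3

The Jordan structure of A has elementary divisors (x + 1)^3. Arranging the block sizes at each eigenvalue in decreasing order and taking row products gives the invariant factors.

Invariant factors (smallest first, each dividing the next): (x + 1)^3.

Check: the last factor (x + 1)^3 is the minimal polynomial, and the product (x + 1)^3 is the characteristic polynomial.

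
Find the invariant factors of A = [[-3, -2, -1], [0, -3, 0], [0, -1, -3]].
(x + 3)^3

The Jordan structure of A has elementary divisors (x + 3)^3. Arranging the block sizes at each eigenvalue in decreasing order and taking row products gives the invariant factors.

Invariant factors (smallest first, each dividing the next): (x + 3)^3.

Check: the last factor (x + 3)^3 is the minimal polynomial, and the product (x + 3)^3 is the characteristic polynomial.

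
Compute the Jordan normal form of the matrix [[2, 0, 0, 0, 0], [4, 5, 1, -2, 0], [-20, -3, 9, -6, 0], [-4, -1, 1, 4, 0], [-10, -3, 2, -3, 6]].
The characteristic polynomial is det(xI - A) = (x - 6)^4(x - 2), so the eigenvalues are 2 (algebraic multiplicity 1), 6 (algebraic multiplicity 4).

For λ = 2: algebraic multiplicity 1 gives one 1×1 block.

For λ = 6: rank(A - 6I) = 3, rank((A - 6I)^2) = 1. The eigenspace has dimension 5 - 3 = 2, so there are 2 Jordan blocks; the rank sequence gives block sizes [2, 2].

Assembling the blocks gives the Jordan form J above.

J = [[2, 0, 0, 0, 0], [0, 6, 1, 0, 0], [0, 0, 6, 0, 0], [0, 0, 0, 6, 1], [0, 0, 0, 0, 6]]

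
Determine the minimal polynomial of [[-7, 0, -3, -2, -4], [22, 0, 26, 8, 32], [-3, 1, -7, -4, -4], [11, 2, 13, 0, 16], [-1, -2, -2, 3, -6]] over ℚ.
m_A(x) = (x + 4)^3

The characteristic polynomial factors as (x + 4)^5. The minimal polynomial is ∏(x - λ)^{k_λ} where k_λ is the size of the largest Jordan block at λ.

For λ = -4: rank(A + 4I) = 3, and the largest Jordan block has size 3 (the smallest k with rank((A + 4I)^k) = rank((A + 4I)^(k+1))).

So m_A(x) = (x + 4)^3.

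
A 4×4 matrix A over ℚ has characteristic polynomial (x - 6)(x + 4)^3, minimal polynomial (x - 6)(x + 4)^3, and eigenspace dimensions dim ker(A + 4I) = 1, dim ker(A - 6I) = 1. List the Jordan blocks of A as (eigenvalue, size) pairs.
Jordan blocks: (-4, 3), (6, 1)

λ = -4: algebraic multiplicity 3 (exponent in χ_A), largest block size 3 (exponent in m_A), 1 block (geometric multiplicity). This forces block sizes [3].
λ = 6: algebraic multiplicity 1 (exponent in χ_A), largest block size 1 (exponent in m_A), 1 block (geometric multiplicity). This forces block sizes [1].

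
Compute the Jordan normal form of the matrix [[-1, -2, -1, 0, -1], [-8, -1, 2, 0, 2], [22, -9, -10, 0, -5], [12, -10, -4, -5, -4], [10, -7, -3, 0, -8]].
The characteristic polynomial is det(xI - A) = (x + 5)^5, so the eigenvalues are -5 (algebraic multiplicity 5).

For λ = -5: rank(A + 5I) = 2, rank((A + 5I)^2) = 0. The eigenspace has dimension 5 - 2 = 3, so there are 3 Jordan blocks; the rank sequence gives block sizes [2, 2, 1].

Assembling the blocks gives the Jordan form J above.

J = [[-5, 1, 0, 0, 0], [0, -5, 0, 0, 0], [0, 0, -5, 1, 0], [0, 0, 0, -5, 0], [0, 0, 0, 0, -5]]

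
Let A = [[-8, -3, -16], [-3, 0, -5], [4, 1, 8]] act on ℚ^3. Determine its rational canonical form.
R = [[0, 0, -4], [1, 0, 4], [0, 1, 0]]

The invariant factors of A (the non-unit diagonal entries of the Smith normal form of xI - A over ℚ[x]) are x^3 - 4x + 4, each dividing the next. The characteristic polynomial is their product, x^3 - 4x + 4.

The rational canonical form is the block-diagonal matrix of companion matrices C(f_i):
R = [[0, 0, -4], [1, 0, 4], [0, 1, 0]].

Note the characteristic polynomial does not split into linear factors over ℚ, so A has no Jordan form over ℚ; the rational canonical form exists over any field.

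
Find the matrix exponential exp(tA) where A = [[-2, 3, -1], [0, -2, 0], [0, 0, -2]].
e^{tA} = [[e^{-2*t}, 3*t*e^{-2*t}, -t*e^{-2*t}], [0, e^{-2*t}, 0], [0, 0, e^{-2*t}]]

A has Jordan form J = [[-2, 1, 0], [0, -2, 0], [0, 0, -2]] with A = PJP^{-1}, so e^{tA} = P e^{tJ} P^{-1}.

For a Jordan block J_k(λ), e^{tJ_k(λ)} = e^{λt} · (I + tN + t^2 N^2/2! + ... + t^{k-1} N^{k-1}/(k-1)!) where N is the nilpotent superdiagonal part.

Assembling the blocks and conjugating back gives the entries of e^{tA} as shown above.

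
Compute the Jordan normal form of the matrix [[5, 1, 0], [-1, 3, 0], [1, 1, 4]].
J = [[4, 1, 0], [0, 4, 0], [0, 0, 4]]

The characteristic polynomial is det(xI - A) = (x - 4)^3, so the eigenvalues are 4 (algebraic multiplicity 3).

For λ = 4: rank(A - 4I) = 1, rank((A - 4I)^2) = 0. The eigenspace has dimension 3 - 1 = 2, so there are 2 Jordan blocks; the rank sequence gives block sizes [2, 1].

Assembling the blocks gives the Jordan form J above.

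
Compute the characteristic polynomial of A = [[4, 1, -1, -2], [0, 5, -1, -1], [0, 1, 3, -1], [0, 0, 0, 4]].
xI - A = [[x - 4, -1, 1, 2], [0, x - 5, 1, 1], [0, -1, x - 3, 1], [0, 0, 0, x - 4]].

Expanding det(xI - A) along the first row:
det(xI - A) = + (x - 4)·det([[x - 5, 1, 1], [-1, x - 3, 1], [0, 0, x - 4]]) - (-1)·det([[0, 1, 1], [0, x - 3, 1], [0, 0, x - 4]]) + (1)·det([[0, x - 5, 1], [0, -1, 1], [0, 0, x - 4]]) - (2)·det([[0, x - 5, 1], [0, -1, x - 3], [0, 0, 0]]).

Evaluating gives χ_A(x) = x^4 - 16x^3 + 96x^2 - 256x + 256 = (x - 4)^4.

χ_A(x) = (x - 4)^4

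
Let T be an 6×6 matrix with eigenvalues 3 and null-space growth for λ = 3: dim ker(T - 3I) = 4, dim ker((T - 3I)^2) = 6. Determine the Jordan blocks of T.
Jordan blocks: (3, 2), (3, 2), (3, 1), (3, 1)

λ = 3: successive nullity increments [4, 2] count blocks of size ≥ k; block sizes are [2, 2, 1, 1].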